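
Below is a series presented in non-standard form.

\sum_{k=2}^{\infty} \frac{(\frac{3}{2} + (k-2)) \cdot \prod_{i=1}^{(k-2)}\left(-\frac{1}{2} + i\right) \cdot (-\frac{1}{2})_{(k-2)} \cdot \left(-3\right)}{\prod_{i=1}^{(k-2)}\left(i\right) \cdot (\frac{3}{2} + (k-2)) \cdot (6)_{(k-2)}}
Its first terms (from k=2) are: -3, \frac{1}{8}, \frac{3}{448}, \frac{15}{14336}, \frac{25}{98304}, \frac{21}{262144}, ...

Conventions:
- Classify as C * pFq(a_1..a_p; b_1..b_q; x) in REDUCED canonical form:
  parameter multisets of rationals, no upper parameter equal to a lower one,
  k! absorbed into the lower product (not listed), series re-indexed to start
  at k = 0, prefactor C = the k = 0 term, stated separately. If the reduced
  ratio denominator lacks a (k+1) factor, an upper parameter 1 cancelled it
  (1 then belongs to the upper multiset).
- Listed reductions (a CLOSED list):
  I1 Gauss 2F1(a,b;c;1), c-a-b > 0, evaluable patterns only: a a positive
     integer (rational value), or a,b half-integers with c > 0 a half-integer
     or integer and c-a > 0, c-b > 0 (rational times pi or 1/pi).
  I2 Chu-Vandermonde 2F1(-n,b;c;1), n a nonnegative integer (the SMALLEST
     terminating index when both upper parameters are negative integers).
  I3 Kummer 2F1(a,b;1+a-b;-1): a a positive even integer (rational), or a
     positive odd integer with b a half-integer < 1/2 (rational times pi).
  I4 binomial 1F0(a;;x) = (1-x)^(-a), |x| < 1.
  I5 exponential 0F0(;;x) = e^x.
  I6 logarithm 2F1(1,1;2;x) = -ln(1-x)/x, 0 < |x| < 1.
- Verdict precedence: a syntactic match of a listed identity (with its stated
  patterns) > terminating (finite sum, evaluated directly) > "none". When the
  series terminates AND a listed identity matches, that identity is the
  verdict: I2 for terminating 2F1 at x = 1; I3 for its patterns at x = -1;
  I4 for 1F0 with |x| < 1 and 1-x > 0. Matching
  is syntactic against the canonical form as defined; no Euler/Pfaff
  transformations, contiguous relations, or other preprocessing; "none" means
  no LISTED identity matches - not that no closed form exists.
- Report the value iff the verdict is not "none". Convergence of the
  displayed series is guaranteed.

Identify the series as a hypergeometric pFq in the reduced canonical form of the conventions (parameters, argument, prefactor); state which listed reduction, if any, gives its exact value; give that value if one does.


Reduced: x = 1, 2F1, upper = {-\frac{1}{2}, \frac{1}{2}}, lower = {6}, C = -3. Verdict: this is the half-integer Gauss pattern (I1) (x = 1; upper {-\frac{1}{2}, \frac{1}{2}} half-integers, c = 6 in the evaluable pattern). Sum: \left(-\frac{131072}{14553}\right) / \pi.

The tell: t_0 being -3, the product of the first k integers (C = -3, x = 1) is k!.
Consecutive-term ratio: r(k) = 1 * (k-\frac{1}{2}) (k+\frac{1}{2}) / [(k+6) (k+1)] - poly over poly, x = 1 from leading terms; C = -3 at k = 0.


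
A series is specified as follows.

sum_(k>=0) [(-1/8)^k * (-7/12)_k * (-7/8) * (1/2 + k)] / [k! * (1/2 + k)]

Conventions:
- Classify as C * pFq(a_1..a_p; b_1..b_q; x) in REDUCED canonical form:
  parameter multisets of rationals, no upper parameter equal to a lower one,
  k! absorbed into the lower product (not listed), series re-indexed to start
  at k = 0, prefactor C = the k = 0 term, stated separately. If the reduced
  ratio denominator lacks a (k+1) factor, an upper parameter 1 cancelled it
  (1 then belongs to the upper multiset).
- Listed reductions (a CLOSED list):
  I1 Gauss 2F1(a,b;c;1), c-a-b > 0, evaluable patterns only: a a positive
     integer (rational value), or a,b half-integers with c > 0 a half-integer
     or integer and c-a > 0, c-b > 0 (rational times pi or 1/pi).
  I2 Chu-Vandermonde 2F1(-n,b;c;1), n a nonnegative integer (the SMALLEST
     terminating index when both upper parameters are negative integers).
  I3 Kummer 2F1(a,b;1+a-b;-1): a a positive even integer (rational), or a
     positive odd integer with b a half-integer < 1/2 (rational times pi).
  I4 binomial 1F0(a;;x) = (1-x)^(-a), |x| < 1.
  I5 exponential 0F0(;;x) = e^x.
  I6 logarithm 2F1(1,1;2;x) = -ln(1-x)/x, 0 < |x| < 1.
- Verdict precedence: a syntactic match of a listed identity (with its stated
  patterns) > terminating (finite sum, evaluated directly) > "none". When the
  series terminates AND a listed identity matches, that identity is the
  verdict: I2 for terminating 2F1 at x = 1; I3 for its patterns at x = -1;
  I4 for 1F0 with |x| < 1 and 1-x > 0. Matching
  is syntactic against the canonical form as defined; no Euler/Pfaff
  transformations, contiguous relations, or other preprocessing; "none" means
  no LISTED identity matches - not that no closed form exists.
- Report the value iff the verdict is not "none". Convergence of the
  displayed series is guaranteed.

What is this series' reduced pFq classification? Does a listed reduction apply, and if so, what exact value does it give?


At argument -1/8: a 1F0 with upper {-7/12}, lower {-}, scaled by C = -7/8. Verdict (x = -1/8): the I4 binomial reduction applies (the 1F0 binomial series: exponent 7/12, x = -1/8). Hence: (-7/8) * (9/8)^(7/12).

Key step: x = (-1/8) and striking the common factor k + 1/2 reduces the term (C = -7/8).
Term ratio: r(k) = (-1/8) * (k-7/12) / [(k+1)] - rational in k, leading ratio (-1/8); with t_0 = -7/8, classification follows.


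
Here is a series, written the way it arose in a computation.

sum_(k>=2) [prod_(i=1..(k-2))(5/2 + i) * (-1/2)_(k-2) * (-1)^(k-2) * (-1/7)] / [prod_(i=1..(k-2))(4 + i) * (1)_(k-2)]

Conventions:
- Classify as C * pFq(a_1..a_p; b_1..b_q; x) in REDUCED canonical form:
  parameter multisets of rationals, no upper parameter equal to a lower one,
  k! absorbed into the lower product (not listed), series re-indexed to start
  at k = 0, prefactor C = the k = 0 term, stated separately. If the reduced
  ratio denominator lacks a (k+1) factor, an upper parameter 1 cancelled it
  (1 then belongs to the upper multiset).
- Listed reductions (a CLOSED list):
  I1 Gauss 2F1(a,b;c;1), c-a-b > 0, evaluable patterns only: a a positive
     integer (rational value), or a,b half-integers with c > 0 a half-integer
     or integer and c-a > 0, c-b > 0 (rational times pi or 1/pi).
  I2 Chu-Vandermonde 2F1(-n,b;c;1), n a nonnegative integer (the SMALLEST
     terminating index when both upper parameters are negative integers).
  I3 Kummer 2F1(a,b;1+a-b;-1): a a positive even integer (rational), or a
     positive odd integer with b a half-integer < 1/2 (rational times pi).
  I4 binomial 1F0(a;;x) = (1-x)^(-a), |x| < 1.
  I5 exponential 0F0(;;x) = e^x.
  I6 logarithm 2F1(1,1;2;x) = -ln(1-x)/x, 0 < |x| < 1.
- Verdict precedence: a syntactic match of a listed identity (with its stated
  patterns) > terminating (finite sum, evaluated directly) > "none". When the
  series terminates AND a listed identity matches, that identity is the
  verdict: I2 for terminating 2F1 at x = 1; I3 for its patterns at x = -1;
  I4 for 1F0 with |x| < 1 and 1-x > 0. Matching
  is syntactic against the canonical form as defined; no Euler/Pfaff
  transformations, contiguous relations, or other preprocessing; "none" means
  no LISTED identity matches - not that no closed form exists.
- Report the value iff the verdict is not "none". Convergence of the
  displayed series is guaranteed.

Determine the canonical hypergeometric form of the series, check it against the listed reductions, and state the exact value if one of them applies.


This is -1/7 * 2F1(-1/2, 7/2; 5; -1) in reduced canonical form. Verdict: no listed reduction: x = -1 and upper {-1/2, 7/2} fail every I1-I6 pattern.

The tell: t_0 being -1/7, the running product (C = -1/7) telescopes to a rising factorial.
Step ratio: r(k) = (-1) * (k-1/2) (k+7/2) / [(k+5) (k+1)] - rational in k. x = (-1); t_0 = -1/7; negate the roots.


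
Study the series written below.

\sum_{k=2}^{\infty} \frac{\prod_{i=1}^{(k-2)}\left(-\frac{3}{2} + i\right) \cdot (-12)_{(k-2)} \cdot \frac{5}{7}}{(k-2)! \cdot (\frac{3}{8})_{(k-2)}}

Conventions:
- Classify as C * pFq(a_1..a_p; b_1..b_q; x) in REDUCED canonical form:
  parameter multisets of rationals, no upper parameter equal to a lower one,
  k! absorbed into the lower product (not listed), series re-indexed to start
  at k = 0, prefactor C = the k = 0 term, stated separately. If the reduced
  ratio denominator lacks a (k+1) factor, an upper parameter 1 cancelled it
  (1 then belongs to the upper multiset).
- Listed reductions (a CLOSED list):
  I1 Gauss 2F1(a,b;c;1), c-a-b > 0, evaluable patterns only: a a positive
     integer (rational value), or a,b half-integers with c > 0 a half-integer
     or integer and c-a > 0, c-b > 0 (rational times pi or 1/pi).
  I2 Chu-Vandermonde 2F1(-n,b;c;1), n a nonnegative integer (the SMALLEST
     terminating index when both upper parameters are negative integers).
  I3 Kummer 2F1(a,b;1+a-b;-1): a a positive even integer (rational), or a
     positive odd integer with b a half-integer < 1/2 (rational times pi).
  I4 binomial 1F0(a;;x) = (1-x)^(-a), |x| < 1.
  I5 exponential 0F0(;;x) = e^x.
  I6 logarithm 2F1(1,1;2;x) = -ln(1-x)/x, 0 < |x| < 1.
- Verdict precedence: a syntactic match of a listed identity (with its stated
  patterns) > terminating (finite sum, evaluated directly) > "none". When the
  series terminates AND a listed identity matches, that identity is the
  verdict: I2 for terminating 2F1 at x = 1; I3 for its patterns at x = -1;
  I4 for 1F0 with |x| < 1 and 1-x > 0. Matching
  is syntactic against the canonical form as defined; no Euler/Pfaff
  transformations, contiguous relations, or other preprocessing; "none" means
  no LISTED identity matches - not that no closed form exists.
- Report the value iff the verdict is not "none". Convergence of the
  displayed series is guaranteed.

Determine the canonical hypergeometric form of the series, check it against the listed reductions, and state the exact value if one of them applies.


With C = \frac{5}{7}: the canonical form is 2F1(-12, -\frac{1}{2}; \frac{3}{8}; 1). Verdict: the Chu-Vandermonde identity I2 matches (terminating 2F1 at x = 1 with n = 12, b = -1/2, c = \frac{3}{8}). Value: \frac{27254663855}{5036647749}.

Key step: t_0 being \frac{5}{7}, the running product (prefactor 5/7) telescopes to a rising factorial.
Consecutive-term ratio: r(k) = 1 * (k-12) (k-\frac{1}{2}) / [(k+\frac{3}{8}) (k+1)] ; factor over Q: parameters, x = 1, and C = \frac{5}{7}.


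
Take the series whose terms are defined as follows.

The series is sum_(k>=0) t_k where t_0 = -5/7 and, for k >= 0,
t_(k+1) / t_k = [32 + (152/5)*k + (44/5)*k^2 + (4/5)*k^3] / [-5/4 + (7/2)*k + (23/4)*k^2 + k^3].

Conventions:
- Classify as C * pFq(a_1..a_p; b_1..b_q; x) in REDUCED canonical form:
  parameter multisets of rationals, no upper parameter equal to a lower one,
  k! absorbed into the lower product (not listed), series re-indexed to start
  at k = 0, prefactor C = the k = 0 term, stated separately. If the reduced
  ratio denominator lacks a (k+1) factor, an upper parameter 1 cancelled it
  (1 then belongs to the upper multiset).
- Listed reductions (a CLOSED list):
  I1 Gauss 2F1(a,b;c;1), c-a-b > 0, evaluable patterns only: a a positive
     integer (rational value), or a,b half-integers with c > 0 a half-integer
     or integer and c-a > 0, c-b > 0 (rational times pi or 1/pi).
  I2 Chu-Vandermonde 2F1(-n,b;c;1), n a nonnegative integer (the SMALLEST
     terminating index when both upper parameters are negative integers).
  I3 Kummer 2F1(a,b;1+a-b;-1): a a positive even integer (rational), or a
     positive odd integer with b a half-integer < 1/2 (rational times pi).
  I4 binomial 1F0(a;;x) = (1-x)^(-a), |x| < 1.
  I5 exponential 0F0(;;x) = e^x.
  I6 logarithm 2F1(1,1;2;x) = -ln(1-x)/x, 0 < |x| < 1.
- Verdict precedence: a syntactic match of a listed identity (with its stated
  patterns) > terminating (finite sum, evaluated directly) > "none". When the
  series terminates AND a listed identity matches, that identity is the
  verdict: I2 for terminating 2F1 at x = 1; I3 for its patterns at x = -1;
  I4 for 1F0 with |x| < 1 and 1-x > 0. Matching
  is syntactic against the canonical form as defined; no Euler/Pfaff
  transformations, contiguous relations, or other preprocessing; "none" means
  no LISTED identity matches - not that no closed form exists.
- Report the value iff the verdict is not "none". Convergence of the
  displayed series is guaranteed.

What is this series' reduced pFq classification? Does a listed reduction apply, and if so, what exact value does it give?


Reduced: x = 4/5, 2F1, upper = {2, 4}, lower = {-1/4}, C = -5/7. Verdict: none (x = 4/5): each listed identity misses the multisets {2, 4} ; {-1/4}.

The tell: t_0 being -5/7, the expanded ratio factors over Q; prefactor -5/7, roots give parameters.
Step ratio: r(k) = (4/5) * (k+2) (k+4) / [(k-1/4) (k+1)] - rational in k, leading ratio (4/5); with t_0 = -5/7, classification follows.


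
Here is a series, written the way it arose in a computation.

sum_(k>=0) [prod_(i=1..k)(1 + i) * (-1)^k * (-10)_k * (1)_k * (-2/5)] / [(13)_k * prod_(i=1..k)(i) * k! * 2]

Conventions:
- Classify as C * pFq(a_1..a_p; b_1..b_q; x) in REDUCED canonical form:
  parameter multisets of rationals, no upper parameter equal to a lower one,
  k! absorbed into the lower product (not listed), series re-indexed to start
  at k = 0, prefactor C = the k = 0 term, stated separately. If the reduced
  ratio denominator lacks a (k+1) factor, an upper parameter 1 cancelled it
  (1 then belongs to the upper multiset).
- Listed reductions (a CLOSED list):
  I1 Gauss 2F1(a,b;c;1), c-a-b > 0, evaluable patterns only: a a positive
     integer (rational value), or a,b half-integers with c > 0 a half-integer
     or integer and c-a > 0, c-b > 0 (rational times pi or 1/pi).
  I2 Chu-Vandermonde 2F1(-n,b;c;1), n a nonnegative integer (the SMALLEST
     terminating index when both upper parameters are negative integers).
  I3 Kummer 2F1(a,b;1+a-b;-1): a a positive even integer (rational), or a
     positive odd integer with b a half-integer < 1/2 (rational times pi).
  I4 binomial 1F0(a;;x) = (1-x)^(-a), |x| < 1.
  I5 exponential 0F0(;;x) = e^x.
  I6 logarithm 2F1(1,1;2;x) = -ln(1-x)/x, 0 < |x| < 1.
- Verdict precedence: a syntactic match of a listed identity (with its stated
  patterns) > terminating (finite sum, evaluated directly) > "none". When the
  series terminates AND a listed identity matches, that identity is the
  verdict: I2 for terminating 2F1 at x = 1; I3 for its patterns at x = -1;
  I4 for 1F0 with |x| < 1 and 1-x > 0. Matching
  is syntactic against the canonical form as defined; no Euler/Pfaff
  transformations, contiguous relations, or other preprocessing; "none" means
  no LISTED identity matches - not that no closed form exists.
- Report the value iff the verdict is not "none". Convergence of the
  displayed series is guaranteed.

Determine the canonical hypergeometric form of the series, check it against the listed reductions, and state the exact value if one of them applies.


First insight: t_0 = -1/5 here, and the constant factors (prefactor -1/5) combine into one prefactor.
Adjacent-term ratio: r(k) = (-1) * (k-10) (k+2) / [(k+13) (k+1)] ; factor over Q: parameters, x = (-1), and C = -1/5.

x = -1 here; the reduced form reads 2F1, upper {-10, 2}, lower {13}, C = -1/5. Verdict (x = -1): Kummer's theorem (I3) applies (x = -1; c = 13 equals 1+a-b for upper {-10, 2}: listed pattern). Value: -6/5.


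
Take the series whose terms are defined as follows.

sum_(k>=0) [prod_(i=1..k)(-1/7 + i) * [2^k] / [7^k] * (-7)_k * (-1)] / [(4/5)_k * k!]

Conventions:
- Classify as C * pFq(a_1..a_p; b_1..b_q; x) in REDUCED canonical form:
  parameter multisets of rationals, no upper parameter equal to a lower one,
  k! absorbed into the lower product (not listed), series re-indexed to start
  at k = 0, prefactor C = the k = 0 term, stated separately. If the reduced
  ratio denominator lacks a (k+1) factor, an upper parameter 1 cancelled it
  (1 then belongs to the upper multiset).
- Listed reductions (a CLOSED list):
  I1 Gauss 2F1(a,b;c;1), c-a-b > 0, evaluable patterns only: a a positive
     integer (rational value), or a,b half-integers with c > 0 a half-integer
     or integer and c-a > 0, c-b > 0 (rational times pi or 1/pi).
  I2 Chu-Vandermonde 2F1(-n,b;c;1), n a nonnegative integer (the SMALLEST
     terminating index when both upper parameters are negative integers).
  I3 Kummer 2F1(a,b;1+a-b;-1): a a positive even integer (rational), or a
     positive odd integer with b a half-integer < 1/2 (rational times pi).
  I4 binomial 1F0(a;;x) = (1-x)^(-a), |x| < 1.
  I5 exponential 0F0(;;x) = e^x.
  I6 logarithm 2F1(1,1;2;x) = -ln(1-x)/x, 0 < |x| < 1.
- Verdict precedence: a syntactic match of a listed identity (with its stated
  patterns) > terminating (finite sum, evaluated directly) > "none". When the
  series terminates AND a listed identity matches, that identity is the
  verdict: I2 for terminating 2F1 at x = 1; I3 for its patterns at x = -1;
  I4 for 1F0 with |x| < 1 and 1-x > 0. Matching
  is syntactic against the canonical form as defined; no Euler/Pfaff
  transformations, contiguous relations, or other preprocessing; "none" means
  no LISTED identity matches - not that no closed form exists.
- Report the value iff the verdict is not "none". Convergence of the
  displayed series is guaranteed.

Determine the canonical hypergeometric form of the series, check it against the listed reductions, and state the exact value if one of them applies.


Canonical form: C = -1 times 2F1 with upper {-7, 6/7}, lower {4/5}, x = 2/7. Verdict: terminating at k = 7: the factor (-7)_k kills every later term; summing the 8 survivors is exact. Exact value: -442321314609274/7847719175935779.

Structural cue: with t_0 = -1, the two geometric factors (C = -1) combine into one argument.
Term ratio: r(k) = (2/7) * (k-7) (k+6/7) / [(k+4/5) (k+1)] - poly over poly, x = (2/7) from leading terms; C = -1 at k = 0.


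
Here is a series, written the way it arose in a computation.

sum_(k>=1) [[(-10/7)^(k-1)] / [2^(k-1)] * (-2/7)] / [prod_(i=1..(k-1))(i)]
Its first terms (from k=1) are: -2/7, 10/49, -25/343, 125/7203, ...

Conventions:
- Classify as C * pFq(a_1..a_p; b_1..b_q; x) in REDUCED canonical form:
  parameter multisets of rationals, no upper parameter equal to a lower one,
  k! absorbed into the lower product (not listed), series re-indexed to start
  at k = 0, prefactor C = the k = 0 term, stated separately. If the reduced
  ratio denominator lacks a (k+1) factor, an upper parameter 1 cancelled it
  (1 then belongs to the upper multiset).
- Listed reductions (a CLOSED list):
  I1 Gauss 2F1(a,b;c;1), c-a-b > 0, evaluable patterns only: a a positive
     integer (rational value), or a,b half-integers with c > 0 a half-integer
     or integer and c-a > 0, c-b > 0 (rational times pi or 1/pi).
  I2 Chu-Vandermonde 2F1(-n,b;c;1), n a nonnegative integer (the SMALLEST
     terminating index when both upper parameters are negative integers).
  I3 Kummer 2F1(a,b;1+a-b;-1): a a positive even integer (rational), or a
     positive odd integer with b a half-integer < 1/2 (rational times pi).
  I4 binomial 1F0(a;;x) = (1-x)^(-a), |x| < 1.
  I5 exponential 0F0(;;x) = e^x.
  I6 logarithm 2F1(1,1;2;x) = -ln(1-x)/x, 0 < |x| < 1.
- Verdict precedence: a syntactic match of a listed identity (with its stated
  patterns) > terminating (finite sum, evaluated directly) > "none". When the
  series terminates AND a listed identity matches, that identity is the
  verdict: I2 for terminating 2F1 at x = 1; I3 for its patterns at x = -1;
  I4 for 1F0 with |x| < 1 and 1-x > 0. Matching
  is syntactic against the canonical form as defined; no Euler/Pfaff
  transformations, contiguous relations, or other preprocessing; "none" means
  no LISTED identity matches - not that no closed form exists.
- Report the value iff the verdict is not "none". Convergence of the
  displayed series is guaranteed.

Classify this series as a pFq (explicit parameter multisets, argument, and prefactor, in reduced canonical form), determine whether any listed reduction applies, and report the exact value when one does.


Reduced: x = -5/7, 0F0, upper = {-}, lower = {-}, C = -2/7. Verdict (x = -5/7): the I5 exponential reduction applies (the 0F0 exponential series at x = -5/7). Its exact value is (-2/7) * e^(-5/7).

Key observation: x = (-5/7) and the product of the first k integers (C = -2/7, x = -5/7) is k!.
Consecutive-term ratio: r(k) = (-5/7) * 1 / [(k+1)] - rational in k. x = (-5/7); t_0 = -2/7; negate the roots.


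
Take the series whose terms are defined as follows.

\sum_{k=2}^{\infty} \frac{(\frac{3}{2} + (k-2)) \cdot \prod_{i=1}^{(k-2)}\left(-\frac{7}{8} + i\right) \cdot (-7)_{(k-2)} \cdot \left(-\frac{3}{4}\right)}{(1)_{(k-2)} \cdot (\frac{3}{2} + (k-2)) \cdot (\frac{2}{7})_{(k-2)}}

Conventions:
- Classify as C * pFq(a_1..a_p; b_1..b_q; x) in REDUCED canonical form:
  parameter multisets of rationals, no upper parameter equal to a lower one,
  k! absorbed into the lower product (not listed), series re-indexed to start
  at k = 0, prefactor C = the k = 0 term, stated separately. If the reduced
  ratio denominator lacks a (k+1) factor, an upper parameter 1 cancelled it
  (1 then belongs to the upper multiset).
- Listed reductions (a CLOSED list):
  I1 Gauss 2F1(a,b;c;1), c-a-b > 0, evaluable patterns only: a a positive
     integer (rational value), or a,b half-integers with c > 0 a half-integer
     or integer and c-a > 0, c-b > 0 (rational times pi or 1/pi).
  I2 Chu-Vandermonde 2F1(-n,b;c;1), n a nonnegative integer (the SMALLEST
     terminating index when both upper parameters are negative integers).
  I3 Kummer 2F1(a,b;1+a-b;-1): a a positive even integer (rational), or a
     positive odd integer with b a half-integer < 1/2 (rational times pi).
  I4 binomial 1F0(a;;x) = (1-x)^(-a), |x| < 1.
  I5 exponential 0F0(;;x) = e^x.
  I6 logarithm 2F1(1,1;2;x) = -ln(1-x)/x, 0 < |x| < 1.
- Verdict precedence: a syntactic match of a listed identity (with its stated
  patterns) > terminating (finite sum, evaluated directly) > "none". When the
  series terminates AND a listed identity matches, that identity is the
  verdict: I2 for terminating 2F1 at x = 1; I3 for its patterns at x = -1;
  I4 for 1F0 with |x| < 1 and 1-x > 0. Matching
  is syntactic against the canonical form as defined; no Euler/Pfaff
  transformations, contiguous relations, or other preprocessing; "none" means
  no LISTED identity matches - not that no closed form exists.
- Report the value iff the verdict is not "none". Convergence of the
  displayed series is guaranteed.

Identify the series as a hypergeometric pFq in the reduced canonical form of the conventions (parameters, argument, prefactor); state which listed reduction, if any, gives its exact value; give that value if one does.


Key observation: t_0 = -\frac{3}{4} here, and striking the common factor k + 3/2 reduces the term (C = -3/4, x = 1).
Consecutive-term ratio: r(k) = 1 * (k-7) (k+\frac{1}{8}) / [(k+\frac{2}{7}) (k+1)] - rational in k, leading ratio 1; with t_0 = -\frac{3}{4}, classification follows.

Classification (C = -\frac{3}{4}): 2F1 with upper {-7, \frac{1}{8}}, lower {\frac{2}{7}}, argument x = 1. Verdict: the Chu-Vandermonde identity I2 fires (terminating 2F1 at x = 1 with n = 7, b = 1/8, c = \frac{2}{7}). Its exact value is -\frac{25565502105}{79456894976}.


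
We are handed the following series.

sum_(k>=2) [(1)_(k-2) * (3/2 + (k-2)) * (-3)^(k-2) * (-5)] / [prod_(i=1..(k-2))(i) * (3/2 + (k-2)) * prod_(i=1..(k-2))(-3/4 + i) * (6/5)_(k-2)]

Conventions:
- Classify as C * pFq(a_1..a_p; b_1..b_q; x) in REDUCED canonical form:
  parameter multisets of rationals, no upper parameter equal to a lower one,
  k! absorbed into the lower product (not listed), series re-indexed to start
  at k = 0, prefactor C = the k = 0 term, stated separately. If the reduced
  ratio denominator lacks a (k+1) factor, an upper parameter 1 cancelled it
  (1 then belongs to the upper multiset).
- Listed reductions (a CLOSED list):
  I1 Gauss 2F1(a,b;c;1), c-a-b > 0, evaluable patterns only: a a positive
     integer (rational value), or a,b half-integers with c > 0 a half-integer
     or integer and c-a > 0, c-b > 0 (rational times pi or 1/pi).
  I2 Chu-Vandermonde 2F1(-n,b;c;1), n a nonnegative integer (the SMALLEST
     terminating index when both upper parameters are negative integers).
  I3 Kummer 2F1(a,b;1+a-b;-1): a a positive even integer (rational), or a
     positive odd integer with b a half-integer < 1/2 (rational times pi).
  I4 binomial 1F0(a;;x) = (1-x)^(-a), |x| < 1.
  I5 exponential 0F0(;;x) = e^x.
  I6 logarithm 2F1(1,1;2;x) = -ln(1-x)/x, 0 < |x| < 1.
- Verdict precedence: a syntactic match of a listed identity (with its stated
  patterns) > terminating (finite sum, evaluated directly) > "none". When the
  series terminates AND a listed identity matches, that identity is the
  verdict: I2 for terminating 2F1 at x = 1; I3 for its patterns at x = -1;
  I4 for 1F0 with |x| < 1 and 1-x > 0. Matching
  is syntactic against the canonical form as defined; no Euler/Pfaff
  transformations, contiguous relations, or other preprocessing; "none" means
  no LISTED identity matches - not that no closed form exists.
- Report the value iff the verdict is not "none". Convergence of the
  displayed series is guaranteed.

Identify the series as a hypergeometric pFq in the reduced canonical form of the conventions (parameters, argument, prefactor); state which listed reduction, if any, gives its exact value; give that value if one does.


Reduced: x = -3, 1F2, upper = {1}, lower = {1/4, 6/5}, C = -5. Verdict: no listed reduction: x = -3 and upper {1} fail every I1-I6 pattern.

Key observation: t_0 being -5, the lower running product (C = -5) is a rising factorial.
Adjacent-term ratio: r(k) = (-3) * (k+1) / [(k+1/4) (k+6/5) (k+1)] ; factor over Q: parameters, x = (-3), and C = -5.


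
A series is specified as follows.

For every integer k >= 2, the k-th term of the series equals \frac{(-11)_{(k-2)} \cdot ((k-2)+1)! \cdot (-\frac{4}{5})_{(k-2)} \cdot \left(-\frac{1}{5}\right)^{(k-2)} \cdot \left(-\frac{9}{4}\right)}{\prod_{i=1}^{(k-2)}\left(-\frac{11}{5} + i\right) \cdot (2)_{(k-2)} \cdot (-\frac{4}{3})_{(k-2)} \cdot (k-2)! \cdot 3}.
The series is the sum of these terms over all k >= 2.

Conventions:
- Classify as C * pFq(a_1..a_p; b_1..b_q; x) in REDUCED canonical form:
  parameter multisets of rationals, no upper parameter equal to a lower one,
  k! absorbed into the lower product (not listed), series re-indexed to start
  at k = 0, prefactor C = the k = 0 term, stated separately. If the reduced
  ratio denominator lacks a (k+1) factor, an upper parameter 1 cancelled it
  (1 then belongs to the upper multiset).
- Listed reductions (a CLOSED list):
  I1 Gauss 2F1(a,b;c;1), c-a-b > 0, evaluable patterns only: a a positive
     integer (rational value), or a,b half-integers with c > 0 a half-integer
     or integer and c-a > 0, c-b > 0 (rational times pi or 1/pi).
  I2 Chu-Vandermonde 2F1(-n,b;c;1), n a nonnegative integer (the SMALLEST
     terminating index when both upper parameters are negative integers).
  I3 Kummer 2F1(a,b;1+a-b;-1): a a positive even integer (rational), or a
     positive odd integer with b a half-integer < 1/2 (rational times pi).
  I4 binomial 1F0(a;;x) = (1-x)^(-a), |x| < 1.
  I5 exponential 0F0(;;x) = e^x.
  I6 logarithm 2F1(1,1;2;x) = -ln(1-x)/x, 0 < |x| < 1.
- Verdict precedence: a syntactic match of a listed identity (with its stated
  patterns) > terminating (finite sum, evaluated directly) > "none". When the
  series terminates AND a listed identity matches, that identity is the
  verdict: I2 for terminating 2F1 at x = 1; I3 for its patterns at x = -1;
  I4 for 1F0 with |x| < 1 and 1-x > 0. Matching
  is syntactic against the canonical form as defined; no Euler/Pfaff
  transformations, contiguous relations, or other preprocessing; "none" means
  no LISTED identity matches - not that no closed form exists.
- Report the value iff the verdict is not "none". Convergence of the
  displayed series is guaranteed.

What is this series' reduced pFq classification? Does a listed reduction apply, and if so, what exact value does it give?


At argument -\frac{1}{5}: a 2F2 with upper {-11, -\frac{4}{5}}, lower {-\frac{4}{3}, -\frac{6}{5}}, scaled by C = -\frac{3}{4}. Verdict: terminating - the sum ends at index 11 because -11 is a negative integer; exact evaluation follows. Hence: \frac{64123806914641662107091}{9165398742500000000000}.

The tell: t_0 being -\frac{3}{4}, the factorial ratio (C = -3/4, x = -1/5) (k+a-1)!/(a-1)! is a rising factorial (a)_k.
Step ratio: r(k) = -\frac{1}{5} * (k-11) (k-\frac{4}{5}) / [(k-\frac{4}{3}) (k-\frac{6}{5}) (k+1)] - poly over poly, x = -\frac{1}{5} from leading terms; C = -\frac{3}{4} at k = 0.


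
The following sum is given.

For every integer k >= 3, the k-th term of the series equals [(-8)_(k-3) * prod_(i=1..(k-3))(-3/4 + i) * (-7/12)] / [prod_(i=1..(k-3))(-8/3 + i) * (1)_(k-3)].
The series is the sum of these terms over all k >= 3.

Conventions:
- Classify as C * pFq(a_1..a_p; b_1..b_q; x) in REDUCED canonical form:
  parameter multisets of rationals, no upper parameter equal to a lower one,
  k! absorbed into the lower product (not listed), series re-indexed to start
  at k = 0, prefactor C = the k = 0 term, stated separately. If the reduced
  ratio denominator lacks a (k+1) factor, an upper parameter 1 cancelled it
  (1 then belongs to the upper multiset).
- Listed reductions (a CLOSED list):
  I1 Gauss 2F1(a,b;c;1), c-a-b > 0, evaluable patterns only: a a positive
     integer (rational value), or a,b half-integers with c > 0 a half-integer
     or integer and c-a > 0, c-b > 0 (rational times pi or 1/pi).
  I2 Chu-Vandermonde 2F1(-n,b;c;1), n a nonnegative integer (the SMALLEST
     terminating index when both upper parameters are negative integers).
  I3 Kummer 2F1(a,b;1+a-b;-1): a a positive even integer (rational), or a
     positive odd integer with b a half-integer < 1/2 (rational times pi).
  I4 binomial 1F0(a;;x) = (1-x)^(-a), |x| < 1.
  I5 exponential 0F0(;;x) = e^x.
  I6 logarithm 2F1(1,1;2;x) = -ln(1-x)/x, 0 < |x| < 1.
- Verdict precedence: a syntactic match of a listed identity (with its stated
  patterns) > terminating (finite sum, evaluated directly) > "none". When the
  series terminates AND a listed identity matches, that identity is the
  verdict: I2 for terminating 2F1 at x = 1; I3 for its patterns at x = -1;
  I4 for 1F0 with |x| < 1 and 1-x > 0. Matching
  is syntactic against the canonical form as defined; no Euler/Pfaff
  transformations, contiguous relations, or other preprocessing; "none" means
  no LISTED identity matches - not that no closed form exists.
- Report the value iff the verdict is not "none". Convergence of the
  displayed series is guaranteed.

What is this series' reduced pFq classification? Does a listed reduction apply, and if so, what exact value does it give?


x = 1 here; the reduced form reads 2F1, upper {-8, 1/4}, lower {-5/3}, C = -7/12. Verdict: Vandermonde's identity (I2) matches (terminating 2F1 at x = 1 with n = 8, b = 1/4, c = -5/3). Sum: -27980029/201326592.

Key observation: x = 1 and the running product (C = -7/12) telescopes to a rising factorial.
Ratio: r(k) = 1 * (k-8) (k+1/4) / [(k-5/3) (k+1)] - rational; roots negated = parameters, x = 1, C = -7/12.


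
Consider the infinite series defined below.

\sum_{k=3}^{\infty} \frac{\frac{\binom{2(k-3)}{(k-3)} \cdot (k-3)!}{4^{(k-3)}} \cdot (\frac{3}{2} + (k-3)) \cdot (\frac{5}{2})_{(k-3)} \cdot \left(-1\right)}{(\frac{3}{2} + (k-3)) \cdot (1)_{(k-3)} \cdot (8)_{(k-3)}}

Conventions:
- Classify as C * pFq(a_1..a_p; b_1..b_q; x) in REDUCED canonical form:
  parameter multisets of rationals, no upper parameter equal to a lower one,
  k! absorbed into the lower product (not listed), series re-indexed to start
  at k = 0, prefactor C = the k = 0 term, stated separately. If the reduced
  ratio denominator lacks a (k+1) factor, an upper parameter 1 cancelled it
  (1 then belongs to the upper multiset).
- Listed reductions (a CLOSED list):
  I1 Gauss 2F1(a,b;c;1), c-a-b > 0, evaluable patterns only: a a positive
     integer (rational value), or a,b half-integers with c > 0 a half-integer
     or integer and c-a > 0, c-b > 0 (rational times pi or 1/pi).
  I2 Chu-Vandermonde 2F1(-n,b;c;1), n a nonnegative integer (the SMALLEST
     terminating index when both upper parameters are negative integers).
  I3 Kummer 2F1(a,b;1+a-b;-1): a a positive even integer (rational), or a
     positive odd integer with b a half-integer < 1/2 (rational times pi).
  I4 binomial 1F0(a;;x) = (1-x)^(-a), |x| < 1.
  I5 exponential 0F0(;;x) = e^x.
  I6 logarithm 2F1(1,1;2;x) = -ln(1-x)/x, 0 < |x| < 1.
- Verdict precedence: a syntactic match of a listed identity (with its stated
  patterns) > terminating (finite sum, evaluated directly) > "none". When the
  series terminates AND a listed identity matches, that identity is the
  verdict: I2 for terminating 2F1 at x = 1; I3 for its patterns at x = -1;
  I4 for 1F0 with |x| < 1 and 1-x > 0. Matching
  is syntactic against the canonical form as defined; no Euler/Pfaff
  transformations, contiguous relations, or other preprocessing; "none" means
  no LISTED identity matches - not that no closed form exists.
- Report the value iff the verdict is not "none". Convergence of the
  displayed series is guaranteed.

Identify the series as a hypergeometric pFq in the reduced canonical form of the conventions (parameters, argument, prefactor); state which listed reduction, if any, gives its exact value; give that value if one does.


Reduced: x = 1, 2F1, upper = {\frac{1}{2}, \frac{5}{2}}, lower = {8}, C = -1. Verdict: Gauss (I1, half-integer pattern) fires (x = 1; upper {\frac{1}{2}, \frac{5}{2}} half-integers, c = 8 in the evaluable pattern). Value: \left(-\frac{524288}{135135}\right) / \pi.

Key step: t_0 being -1, C(2k,k) (C = -1, x = 1) equals 4^k (1/2)_k / k!.
Consecutive-term ratio: r(k) = 1 * (k+\frac{1}{2}) (k+\frac{5}{2}) / [(k+8) (k+1)] ; factor over Q: parameters, x = 1, and C = -1.


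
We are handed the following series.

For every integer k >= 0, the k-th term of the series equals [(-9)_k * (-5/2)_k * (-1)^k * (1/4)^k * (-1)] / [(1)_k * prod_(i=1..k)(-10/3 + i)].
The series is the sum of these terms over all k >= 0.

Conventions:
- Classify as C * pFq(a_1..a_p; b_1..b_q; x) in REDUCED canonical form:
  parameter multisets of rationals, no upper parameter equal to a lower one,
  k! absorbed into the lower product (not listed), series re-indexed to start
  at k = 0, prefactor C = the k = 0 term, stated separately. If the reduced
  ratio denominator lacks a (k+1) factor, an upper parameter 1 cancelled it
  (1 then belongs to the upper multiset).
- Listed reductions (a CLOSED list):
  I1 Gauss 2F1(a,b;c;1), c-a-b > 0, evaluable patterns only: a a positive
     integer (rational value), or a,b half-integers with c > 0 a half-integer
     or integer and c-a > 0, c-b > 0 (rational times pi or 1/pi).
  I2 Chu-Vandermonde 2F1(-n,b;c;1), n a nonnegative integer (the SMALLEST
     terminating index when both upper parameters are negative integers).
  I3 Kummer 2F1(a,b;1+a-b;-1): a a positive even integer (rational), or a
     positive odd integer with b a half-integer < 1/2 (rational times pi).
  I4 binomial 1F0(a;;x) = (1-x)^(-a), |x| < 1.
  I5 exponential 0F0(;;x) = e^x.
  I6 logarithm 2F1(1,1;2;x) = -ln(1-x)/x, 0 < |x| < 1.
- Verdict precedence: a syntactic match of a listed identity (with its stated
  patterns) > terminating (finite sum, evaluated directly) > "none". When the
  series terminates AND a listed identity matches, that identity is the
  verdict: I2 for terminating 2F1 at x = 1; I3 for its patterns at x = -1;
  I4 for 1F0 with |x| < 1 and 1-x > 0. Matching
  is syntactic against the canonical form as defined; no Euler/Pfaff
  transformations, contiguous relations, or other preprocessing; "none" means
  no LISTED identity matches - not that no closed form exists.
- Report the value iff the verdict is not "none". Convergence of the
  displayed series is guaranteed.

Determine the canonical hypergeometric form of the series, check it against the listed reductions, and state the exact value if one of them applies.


The tell: x = (-1/4) and the lower running product (C = -1, x = -1/4) is a rising factorial.
Ratio: r(k) = (-1/4) * (k-9) (k-5/2) / [(k-7/3) (k+1)] - rational in k, leading ratio (-1/4); with t_0 = -1, classification follows.

Canonical form: C = -1 times 2F1 with upper {-9, -5/2}, lower {-7/3}, x = -1/4. Verdict: terminating - upper -9 stops the sum at k = 9; the 10 terms are added exactly. Value: -210028972600765/22488448761856.


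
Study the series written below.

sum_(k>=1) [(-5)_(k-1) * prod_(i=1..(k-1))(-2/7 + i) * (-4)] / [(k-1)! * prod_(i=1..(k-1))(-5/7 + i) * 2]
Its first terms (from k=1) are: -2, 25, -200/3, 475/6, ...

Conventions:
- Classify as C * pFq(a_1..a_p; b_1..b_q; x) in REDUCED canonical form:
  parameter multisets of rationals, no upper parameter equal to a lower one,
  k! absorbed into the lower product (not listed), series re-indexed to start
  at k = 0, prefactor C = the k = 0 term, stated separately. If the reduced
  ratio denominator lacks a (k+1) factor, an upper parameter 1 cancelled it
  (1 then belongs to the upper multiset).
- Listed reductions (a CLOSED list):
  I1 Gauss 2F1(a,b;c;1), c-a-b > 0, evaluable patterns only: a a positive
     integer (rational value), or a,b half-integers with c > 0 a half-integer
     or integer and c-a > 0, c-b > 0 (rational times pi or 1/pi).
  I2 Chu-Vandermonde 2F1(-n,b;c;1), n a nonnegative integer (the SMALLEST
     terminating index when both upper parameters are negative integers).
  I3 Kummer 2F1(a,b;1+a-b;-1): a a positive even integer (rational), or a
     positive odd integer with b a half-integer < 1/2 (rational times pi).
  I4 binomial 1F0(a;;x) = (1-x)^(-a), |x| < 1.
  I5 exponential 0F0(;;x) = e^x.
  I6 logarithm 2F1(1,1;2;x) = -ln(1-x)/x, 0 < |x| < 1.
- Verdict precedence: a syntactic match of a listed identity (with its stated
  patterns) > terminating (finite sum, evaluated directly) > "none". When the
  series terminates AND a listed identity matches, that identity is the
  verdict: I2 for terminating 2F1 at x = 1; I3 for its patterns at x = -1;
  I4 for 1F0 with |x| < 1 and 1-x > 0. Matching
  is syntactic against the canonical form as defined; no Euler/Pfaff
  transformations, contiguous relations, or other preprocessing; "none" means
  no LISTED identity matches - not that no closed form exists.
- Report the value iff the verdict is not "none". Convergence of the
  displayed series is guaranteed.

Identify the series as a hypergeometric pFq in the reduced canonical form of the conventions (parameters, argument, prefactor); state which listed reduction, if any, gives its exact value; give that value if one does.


The series (x = 1) is 2F1: upper {-5, 5/7}, lower {2/7}, prefactor -2. Verdict: this is Chu-Vandermonde (I2) (terminating 2F1 at x = 1 with n = 5, b = 5/7, c = 2/7). Its exact value is 55/92.

The tell: x = 1 and the lower running product (prefactor -2) is a rising factorial.
Term ratio: r(k) = 1 * (k-5) (k+5/7) / [(k+2/7) (k+1)] - poly over poly, x = 1 from leading terms; C = -2 at k = 0.


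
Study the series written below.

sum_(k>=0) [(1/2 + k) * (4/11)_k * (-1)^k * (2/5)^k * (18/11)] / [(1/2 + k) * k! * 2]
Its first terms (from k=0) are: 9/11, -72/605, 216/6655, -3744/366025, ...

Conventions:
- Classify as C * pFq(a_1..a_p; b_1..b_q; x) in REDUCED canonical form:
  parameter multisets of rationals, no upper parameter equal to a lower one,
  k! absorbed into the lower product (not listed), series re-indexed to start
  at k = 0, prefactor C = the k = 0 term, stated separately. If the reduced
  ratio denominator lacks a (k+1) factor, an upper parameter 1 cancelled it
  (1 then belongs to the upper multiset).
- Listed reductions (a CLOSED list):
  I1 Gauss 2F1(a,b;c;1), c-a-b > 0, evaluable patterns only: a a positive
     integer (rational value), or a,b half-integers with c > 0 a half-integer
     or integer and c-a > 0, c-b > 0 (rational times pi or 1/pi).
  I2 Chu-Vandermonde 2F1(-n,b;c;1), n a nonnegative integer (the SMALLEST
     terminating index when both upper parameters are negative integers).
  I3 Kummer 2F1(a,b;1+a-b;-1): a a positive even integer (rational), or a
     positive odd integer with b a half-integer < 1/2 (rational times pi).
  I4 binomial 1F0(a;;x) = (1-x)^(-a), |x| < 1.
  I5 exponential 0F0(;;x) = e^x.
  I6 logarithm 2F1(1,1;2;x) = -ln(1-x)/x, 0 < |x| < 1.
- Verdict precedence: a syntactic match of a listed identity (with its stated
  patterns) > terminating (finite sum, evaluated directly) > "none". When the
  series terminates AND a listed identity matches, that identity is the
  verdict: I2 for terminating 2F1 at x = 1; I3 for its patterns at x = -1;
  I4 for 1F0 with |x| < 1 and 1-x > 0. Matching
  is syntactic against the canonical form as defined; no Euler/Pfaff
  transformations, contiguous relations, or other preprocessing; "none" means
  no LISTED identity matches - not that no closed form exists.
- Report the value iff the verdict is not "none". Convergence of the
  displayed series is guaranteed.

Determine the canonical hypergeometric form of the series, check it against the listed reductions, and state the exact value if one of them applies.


Structural cue: t_0 = 9/11 here, and k + 1/2 divides numerator and denominator alike; prefactor 9/11 after cancelling.
Ratio: r(k) = (-2/5) * (k+4/11) / [(k+1)] - rational; roots negated = parameters, x = (-2/5), C = 9/11.

This is 9/11 * 1F0(4/11; -; -2/5) in reduced canonical form. Verdict (x = -2/5): the binomial series (I4) applies (the 1F0 binomial series: exponent -4/11, x = -2/5). Hence: (9/11) * (7/5)^(-4/11).
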